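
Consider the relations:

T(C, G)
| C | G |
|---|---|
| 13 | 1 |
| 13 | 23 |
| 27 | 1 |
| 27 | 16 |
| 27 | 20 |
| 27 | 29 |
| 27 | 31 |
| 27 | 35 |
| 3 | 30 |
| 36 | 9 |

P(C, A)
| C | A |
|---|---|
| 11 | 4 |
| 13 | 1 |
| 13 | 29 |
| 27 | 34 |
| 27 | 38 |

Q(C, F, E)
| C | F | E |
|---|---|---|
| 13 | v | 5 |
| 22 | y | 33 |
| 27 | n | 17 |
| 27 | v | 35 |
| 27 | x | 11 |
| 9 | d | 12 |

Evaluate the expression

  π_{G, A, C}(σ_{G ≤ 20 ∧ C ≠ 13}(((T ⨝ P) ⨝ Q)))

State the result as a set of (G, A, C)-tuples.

T ⋈ P (natural join on C): {(13, 1, 1), (13, 1, 29), (13, 23, 1), (13, 23, 29), (27, 1, 34), (27, 1, 38), (27, 16, 34), (27, 16, 38), (27, 20, 34), (27, 20, 38), (27, 29, 34), (27, 29, 38), (27, 31, 34), (27, 31, 38), (27, 35, 34), (27, 35, 38)}
(T ⨝ P) ⋈ Q (natural join on C): {(13, 1, 1, v, 5), (13, 1, 29, v, 5), (13, 23, 1, v, 5), (13, 23, 29, v, 5), (27, 1, 34, n, 17), (27, 1, 34, v, 35), (27, 1, 34, x, 11), (27, 1, 38, n, 17), (27, 1, 38, v, 35), (27, 1, 38, x, 11), (27, 16, 34, n, 17), (27, 16, 34, v, 35), (27, 16, 34, x, 11), (27, 16, 38, n, 17), (27, 16, 38, v, 35), (27, 16, 38, x, 11), (27, 20, 34, n, 17), (27, 20, 34, v, 35), (27, 20, 34, x, 11), (27, 20, 38, n, 17), (27, 20, 38, v, 35), (27, 20, 38, x, 11), (27, 29, 34, n, 17), (27, 29, 34, v, 35), (27, 29, 34, x, 11), (27, 29, 38, n, 17), (27, 29, 38, v, 35), (27, 29, 38, x, 11), (27, 31, 34, n, 17), (27, 31, 34, v, 35), (27, 31, 34, x, 11), (27, 31, 38, n, 17), (27, 31, 38, v, 35), (27, 31, 38, x, 11), (27, 35, 34, n, 17), (27, 35, 34, v, 35), (27, 35, 34, x, 11), (27, 35, 38, n, 17), (27, 35, 38, v, 35), (27, 35, 38, x, 11)}
σ[G ≤ 20 ∧ C ≠ 13]: keep tuples satisfying G ≤ 20 ∧ C ≠ 13 → {(27, 1, 34, n, 17), (27, 1, 34, v, 35), (27, 1, 34, x, 11), (27, 1, 38, n, 17), (27, 1, 38, v, 35), (27, 1, 38, x, 11), (27, 16, 34, n, 17), (27, 16, 34, v, 35), (27, 16, 34, x, 11), (27, 16, 38, n, 17), (27, 16, 38, v, 35), (27, 16, 38, x, 11), (27, 20, 34, n, 17), (27, 20, 34, v, 35), (27, 20, 34, x, 11), (27, 20, 38, n, 17), (27, 20, 38, v, 35), (27, 20, 38, x, 11)}
π[G, A, C]: project onto (G, A, C) (12 duplicate(s) eliminated) → {(1, 34, 27), (1, 38, 27), (16, 34, 27), (16, 38, 27), (20, 34, 27), (20, 38, 27)}

{(1, 34, 27), (1, 38, 27), (16, 34, 27), (16, 38, 27), (20, 34, 27), (20, 38, 27)}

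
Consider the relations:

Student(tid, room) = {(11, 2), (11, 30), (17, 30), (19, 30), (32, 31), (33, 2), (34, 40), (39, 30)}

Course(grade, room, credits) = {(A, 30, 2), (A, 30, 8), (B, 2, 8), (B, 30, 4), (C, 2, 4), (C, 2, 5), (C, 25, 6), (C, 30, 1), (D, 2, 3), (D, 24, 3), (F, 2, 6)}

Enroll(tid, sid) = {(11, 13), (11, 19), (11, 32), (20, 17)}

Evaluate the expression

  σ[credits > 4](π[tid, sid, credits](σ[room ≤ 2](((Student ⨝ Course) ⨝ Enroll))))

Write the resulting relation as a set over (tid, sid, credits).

Joining Student and Course on room yields {(11, 2, B, 8), (11, 2, C, 4), (11, 2, C, 5), (11, 2, D, 3), (11, 2, F, 6), (11, 30, A, 2), (11, 30, A, 8), (11, 30, B, 4), (11, 30, C, 1), (17, 30, A, 2), (17, 30, A, 8), (17, 30, B, 4), (17, 30, C, 1), (19, 30, A, 2), (19, 30, A, 8), (19, 30, B, 4), (19, 30, C, 1), (33, 2, B, 8), (33, 2, C, 4), (33, 2, C, 5), (33, 2, D, 3), (33, 2, F, 6), (39, 30, A, 2), (39, 30, A, 8), (39, 30, B, 4), (39, 30, C, 1)}.
Joining (Student ⨝ Course) and Enroll on tid yields {(11, 2, B, 8, 13), (11, 2, B, 8, 19), (11, 2, B, 8, 32), (11, 2, C, 4, 13), (11, 2, C, 4, 19), (11, 2, C, 4, 32), (11, 2, C, 5, 13), (11, 2, C, 5, 19), (11, 2, C, 5, 32), (11, 2, D, 3, 13), (11, 2, D, 3, 19), (11, 2, D, 3, 32), (11, 2, F, 6, 13), (11, 2, F, 6, 19), (11, 2, F, 6, 32), (11, 30, A, 2, 13), (11, 30, A, 2, 19), (11, 30, A, 2, 32), (11, 30, A, 8, 13), (11, 30, A, 8, 19), (11, 30, A, 8, 32), (11, 30, B, 4, 13), (11, 30, B, 4, 19), (11, 30, B, 4, 32), (11, 30, C, 1, 13), (11, 30, C, 1, 19), (11, 30, C, 1, 32)}.
Filtering on room ≤ 2 leaves {(11, 2, B, 8, 13), (11, 2, B, 8, 19), (11, 2, B, 8, 32), (11, 2, C, 4, 13), (11, 2, C, 4, 19), (11, 2, C, 4, 32), (11, 2, C, 5, 13), (11, 2, C, 5, 19), (11, 2, C, 5, 32), (11, 2, D, 3, 13), (11, 2, D, 3, 19), (11, 2, D, 3, 32), (11, 2, F, 6, 13), (11, 2, F, 6, 19), (11, 2, F, 6, 32)}.
π[tid, sid, credits]: project onto (tid, sid, credits) → {(11, 13, 3), (11, 13, 4), (11, 13, 5), (11, 13, 6), (11, 13, 8), (11, 19, 3), (11, 19, 4), (11, 19, 5), (11, 19, 6), (11, 19, 8), (11, 32, 3), (11, 32, 4), (11, 32, 5), (11, 32, 6), (11, 32, 8)}
Filtering on credits > 4 leaves {(11, 13, 5), (11, 13, 6), (11, 13, 8), (11, 19, 5), (11, 19, 6), (11, 19, 8), (11, 32, 5), (11, 32, 6), (11, 32, 8)}.

{(11, 13, 5), (11, 13, 6), (11, 13, 8), (11, 19, 5), (11, 19, 6), (11, 19, 8), (11, 32, 5), (11, 32, 6), (11, 32, 8)}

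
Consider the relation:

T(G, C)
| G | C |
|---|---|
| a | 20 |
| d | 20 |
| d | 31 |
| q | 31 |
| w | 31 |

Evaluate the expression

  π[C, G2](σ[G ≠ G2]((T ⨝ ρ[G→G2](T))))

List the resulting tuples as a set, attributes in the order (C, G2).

{(20, a), (20, d), (31, d), (31, q), (31, w)}

ρ[G→G2]: schema becomes (G2, C); tuples unchanged.
Natural join on C: {(a, 20, a), (a, 20, d), (d, 20, a), (d, 20, d), (d, 31, d), (d, 31, q), (d, 31, w), (q, 31, d), (q, 31, q), (q, 31, w), (w, 31, d), (w, 31, q), (w, 31, w)}
Filtering on G ≠ G2 leaves {(a, 20, d), (d, 20, a), (d, 31, q), (d, 31, w), (q, 31, d), (q, 31, w), (w, 31, d), (w, 31, q)}.
π[C, G2]: project onto (C, G2) (3 duplicate(s) eliminated) → {(20, a), (20, d), (31, d), (31, q), (31, w)}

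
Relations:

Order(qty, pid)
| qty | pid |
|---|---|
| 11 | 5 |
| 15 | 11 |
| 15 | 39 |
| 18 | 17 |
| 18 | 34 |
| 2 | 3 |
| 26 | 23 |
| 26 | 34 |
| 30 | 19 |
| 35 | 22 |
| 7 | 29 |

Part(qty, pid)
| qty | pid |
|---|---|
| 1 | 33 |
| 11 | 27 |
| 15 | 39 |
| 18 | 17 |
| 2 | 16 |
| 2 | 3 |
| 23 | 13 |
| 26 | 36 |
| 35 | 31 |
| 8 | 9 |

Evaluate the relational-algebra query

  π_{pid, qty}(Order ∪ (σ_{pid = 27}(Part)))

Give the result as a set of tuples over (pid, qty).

σ[pid = 27]: keep tuples satisfying pid = 27 → {(11, 27)}
Union: {(11, 5), (15, 11), (15, 39), (18, 17), (18, 34), (2, 3), (26, 23), (26, 34), (30, 19), (35, 22), (7, 29)} with {(11, 27)} → {(11, 27), (11, 5), (15, 11), (15, 39), (18, 17), (18, 34), (2, 3), (26, 23), (26, 34), (30, 19), (35, 22), (7, 29)}
Keep only column(s) pid, qty: {(11, 15), (17, 18), (19, 30), (22, 35), (23, 26), (27, 11), (29, 7), (3, 2), (34, 18), (34, 26), (39, 15), (5, 11)}

{(11, 15), (17, 18), (19, 30), (22, 35), (23, 26), (27, 11), (29, 7), (3, 2), (34, 18), (34, 26), (39, 15), (5, 11)}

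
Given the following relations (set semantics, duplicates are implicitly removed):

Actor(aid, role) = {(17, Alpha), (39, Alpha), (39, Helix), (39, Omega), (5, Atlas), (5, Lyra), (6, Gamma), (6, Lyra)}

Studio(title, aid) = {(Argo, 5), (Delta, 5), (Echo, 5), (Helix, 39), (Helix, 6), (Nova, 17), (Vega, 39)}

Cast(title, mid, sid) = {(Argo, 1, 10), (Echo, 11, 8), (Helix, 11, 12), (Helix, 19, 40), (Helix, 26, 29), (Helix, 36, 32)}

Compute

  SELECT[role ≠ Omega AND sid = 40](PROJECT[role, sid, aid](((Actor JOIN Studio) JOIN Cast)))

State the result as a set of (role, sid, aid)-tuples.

Actor ⋈ Studio (natural join on aid): {(17, Alpha, Nova), (39, Alpha, Helix), (39, Alpha, Vega), (39, Helix, Helix), (39, Helix, Vega), (39, Omega, Helix), (39, Omega, Vega), (5, Atlas, Argo), (5, Atlas, Delta), (5, Atlas, Echo), (5, Lyra, Argo), (5, Lyra, Delta), (5, Lyra, Echo), (6, Gamma, Helix), (6, Lyra, Helix)}
(Actor JOIN Studio) ⋈ Cast (natural join on title): {(39, Alpha, Helix, 11, 12), (39, Alpha, Helix, 19, 40), (39, Alpha, Helix, 26, 29), (39, Alpha, Helix, 36, 32), (39, Helix, Helix, 11, 12), (39, Helix, Helix, 19, 40), (39, Helix, Helix, 26, 29), (39, Helix, Helix, 36, 32), (39, Omega, Helix, 11, 12), (39, Omega, Helix, 19, 40), (39, Omega, Helix, 26, 29), (39, Omega, Helix, 36, 32), (5, Atlas, Argo, 1, 10), (5, Atlas, Echo, 11, 8), (5, Lyra, Argo, 1, 10), (5, Lyra, Echo, 11, 8), (6, Gamma, Helix, 11, 12), (6, Gamma, Helix, 19, 40), (6, Gamma, Helix, 26, 29), (6, Gamma, Helix, 36, 32), (6, Lyra, Helix, 11, 12), (6, Lyra, Helix, 19, 40), (6, Lyra, Helix, 26, 29), (6, Lyra, Helix, 36, 32)}
Projecting to role, sid, aid: {(Alpha, 12, 39), (Alpha, 29, 39), (Alpha, 32, 39), (Alpha, 40, 39), (Atlas, 10, 5), (Atlas, 8, 5), (Gamma, 12, 6), (Gamma, 29, 6), (Gamma, 32, 6), (Gamma, 40, 6), (Helix, 12, 39), (Helix, 29, 39), (Helix, 32, 39), (Helix, 40, 39), (Lyra, 10, 5), (Lyra, 12, 6), (Lyra, 29, 6), (Lyra, 32, 6), (Lyra, 40, 6), (Lyra, 8, 5), (Omega, 12, 39), (Omega, 29, 39), (Omega, 32, 39), (Omega, 40, 39)}
Apply σ_{role ≠ Omega AND sid = 40}; surviving tuples: {(Alpha, 40, 39), (Gamma, 40, 6), (Helix, 40, 39), (Lyra, 40, 6)}

{(Alpha, 40, 39), (Gamma, 40, 6), (Helix, 40, 39), (Lyra, 40, 6)}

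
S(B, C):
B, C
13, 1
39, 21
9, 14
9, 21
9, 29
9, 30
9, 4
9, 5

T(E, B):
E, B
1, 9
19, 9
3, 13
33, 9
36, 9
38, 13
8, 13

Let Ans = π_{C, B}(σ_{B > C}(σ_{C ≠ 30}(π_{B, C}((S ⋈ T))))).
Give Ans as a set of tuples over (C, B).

Joining S and T on B yields {(13, 1, 3), (13, 1, 38), (13, 1, 8), (9, 14, 1), (9, 14, 19), (9, 14, 33), (9, 14, 36), (9, 21, 1), (9, 21, 19), (9, 21, 33), (9, 21, 36), (9, 29, 1), (9, 29, 19), (9, 29, 33), (9, 29, 36), (9, 30, 1), (9, 30, 19), (9, 30, 33), (9, 30, 36), (9, 4, 1), (9, 4, 19), (9, 4, 33), (9, 4, 36), (9, 5, 1), (9, 5, 19), (9, 5, 33), (9, 5, 36)}.
π_{B, C} gives {(13, 1), (9, 14), (9, 21), (9, 29), (9, 30), (9, 4), (9, 5)} (20 duplicate(s) eliminated).
Apply σ_{C ≠ 30}; surviving tuples: {(13, 1), (9, 14), (9, 21), (9, 29), (9, 4), (9, 5)}
Apply σ_{B > C}; surviving tuples: {(13, 1), (9, 4), (9, 5)}
π_{C, B} gives {(1, 13), (4, 9), (5, 9)}.

{(1, 13), (4, 9), (5, 9)}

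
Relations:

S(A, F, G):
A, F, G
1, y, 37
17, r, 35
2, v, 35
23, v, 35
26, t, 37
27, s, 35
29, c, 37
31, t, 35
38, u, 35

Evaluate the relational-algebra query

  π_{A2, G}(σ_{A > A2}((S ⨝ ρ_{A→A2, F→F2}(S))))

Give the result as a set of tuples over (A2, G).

ρ[A→A2, F→F2]: schema becomes (A2, F2, G); tuples unchanged.
S ⋈ ρ_{A→A2, F→F2}(S) (natural join on G): {(1, y, 37, 1, y), (1, y, 37, 26, t), (1, y, 37, 29, c), (17, r, 35, 17, r), (17, r, 35, 2, v), (17, r, 35, 23, v), (17, r, 35, 27, s), (17, r, 35, 31, t), (17, r, 35, 38, u), (2, v, 35, 17, r), (2, v, 35, 2, v), (2, v, 35, 23, v), (2, v, 35, 27, s), (2, v, 35, 31, t), (2, v, 35, 38, u), (23, v, 35, 17, r), (23, v, 35, 2, v), (23, v, 35, 23, v), (23, v, 35, 27, s), (23, v, 35, 31, t), (23, v, 35, 38, u), (26, t, 37, 1, y), (26, t, 37, 26, t), (26, t, 37, 29, c), (27, s, 35, 17, r), (27, s, 35, 2, v), (27, s, 35, 23, v), (27, s, 35, 27, s), (27, s, 35, 31, t), (27, s, 35, 38, u), (29, c, 37, 1, y), (29, c, 37, 26, t), (29, c, 37, 29, c), (31, t, 35, 17, r), (31, t, 35, 2, v), (31, t, 35, 23, v), (31, t, 35, 27, s), (31, t, 35, 31, t), (31, t, 35, 38, u), (38, u, 35, 17, r), (38, u, 35, 2, v), (38, u, 35, 23, v), (38, u, 35, 27, s), (38, u, 35, 31, t), (38, u, 35, 38, u)}
Filtering on A > A2 leaves {(17, r, 35, 2, v), (23, v, 35, 17, r), (23, v, 35, 2, v), (26, t, 37, 1, y), (27, s, 35, 17, r), (27, s, 35, 2, v), (27, s, 35, 23, v), (29, c, 37, 1, y), (29, c, 37, 26, t), (31, t, 35, 17, r), (31, t, 35, 2, v), (31, t, 35, 23, v), (31, t, 35, 27, s), (38, u, 35, 17, r), (38, u, 35, 2, v), (38, u, 35, 23, v), (38, u, 35, 27, s), (38, u, 35, 31, t)}.
π[A2, G]: project onto (A2, G) (11 duplicate(s) eliminated) → {(1, 37), (17, 35), (2, 35), (23, 35), (26, 37), (27, 35), (31, 35)}

{(1, 37), (17, 35), (2, 35), (23, 35), (26, 37), (27, 35), (31, 35)}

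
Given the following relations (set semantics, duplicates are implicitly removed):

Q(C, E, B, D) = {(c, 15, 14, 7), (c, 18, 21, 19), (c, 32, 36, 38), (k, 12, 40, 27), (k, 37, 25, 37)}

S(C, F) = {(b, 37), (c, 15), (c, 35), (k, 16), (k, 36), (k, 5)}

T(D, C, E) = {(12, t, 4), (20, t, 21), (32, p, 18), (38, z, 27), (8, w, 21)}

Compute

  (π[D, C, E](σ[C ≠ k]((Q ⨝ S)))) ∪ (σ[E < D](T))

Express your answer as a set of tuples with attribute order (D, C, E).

{(12, t, 4), (19, c, 18), (32, p, 18), (38, c, 32), (38, z, 27), (7, c, 15)}

Natural join on C: {(c, 15, 14, 7, 15), (c, 15, 14, 7, 35), (c, 18, 21, 19, 15), (c, 18, 21, 19, 35), (c, 32, 36, 38, 15), (c, 32, 36, 38, 35), (k, 12, 40, 27, 16), (k, 12, 40, 27, 36), (k, 12, 40, 27, 5), (k, 37, 25, 37, 16), (k, 37, 25, 37, 36), (k, 37, 25, 37, 5)}
Filtering on C ≠ k leaves {(c, 15, 14, 7, 15), (c, 15, 14, 7, 35), (c, 18, 21, 19, 15), (c, 18, 21, 19, 35), (c, 32, 36, 38, 15), (c, 32, 36, 38, 35)}.
Keep only column(s) D, C, E (3 duplicate(s) eliminated): {(19, c, 18), (38, c, 32), (7, c, 15)}
Filtering on E < D leaves {(12, t, 4), (32, p, 18), (38, z, 27)}.
Union: {(19, c, 18), (38, c, 32), (7, c, 15)} with {(12, t, 4), (32, p, 18), (38, z, 27)} → {(12, t, 4), (19, c, 18), (32, p, 18), (38, c, 32), (38, z, 27), (7, c, 15)}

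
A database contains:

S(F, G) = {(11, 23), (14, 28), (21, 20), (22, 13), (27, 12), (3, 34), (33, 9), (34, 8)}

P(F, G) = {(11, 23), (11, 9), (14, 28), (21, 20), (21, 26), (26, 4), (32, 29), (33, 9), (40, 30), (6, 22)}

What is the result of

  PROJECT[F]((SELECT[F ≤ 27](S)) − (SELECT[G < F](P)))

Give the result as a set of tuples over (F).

Filtering on F ≤ 27 leaves {(11, 23), (14, 28), (21, 20), (22, 13), (27, 12), (3, 34)}.
Filtering on G < F leaves {(11, 9), (21, 20), (26, 4), (32, 29), (33, 9), (40, 30)}.
Taking the difference: {(11, 23), (14, 28), (22, 13), (27, 12), (3, 34)}
Keep only column(s) F: {11, 14, 22, 27, 3}

{11, 14, 22, 27, 3}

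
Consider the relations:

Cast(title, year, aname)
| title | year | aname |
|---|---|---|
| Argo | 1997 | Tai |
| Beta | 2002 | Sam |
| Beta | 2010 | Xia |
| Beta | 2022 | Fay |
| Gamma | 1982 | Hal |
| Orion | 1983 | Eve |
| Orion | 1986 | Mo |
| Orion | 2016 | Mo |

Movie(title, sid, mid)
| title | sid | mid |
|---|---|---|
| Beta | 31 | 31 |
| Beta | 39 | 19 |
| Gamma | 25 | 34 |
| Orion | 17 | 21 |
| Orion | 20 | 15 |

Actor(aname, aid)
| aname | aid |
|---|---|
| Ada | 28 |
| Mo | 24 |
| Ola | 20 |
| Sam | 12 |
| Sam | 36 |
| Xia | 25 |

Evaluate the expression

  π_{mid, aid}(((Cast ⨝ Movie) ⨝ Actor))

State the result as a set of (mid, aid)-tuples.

Joining Cast and Movie on title yields {(Beta, 2002, Sam, 31, 31), (Beta, 2002, Sam, 39, 19), (Beta, 2010, Xia, 31, 31), (Beta, 2010, Xia, 39, 19), (Beta, 2022, Fay, 31, 31), (Beta, 2022, Fay, 39, 19), (Gamma, 1982, Hal, 25, 34), (Orion, 1983, Eve, 17, 21), (Orion, 1983, Eve, 20, 15), (Orion, 1986, Mo, 17, 21), (Orion, 1986, Mo, 20, 15), (Orion, 2016, Mo, 17, 21), (Orion, 2016, Mo, 20, 15)}.
Joining (Cast ⨝ Movie) and Actor on aname yields {(Beta, 2002, Sam, 31, 31, 12), (Beta, 2002, Sam, 31, 31, 36), (Beta, 2002, Sam, 39, 19, 12), (Beta, 2002, Sam, 39, 19, 36), (Beta, 2010, Xia, 31, 31, 25), (Beta, 2010, Xia, 39, 19, 25), (Orion, 1986, Mo, 17, 21, 24), (Orion, 1986, Mo, 20, 15, 24), (Orion, 2016, Mo, 17, 21, 24), (Orion, 2016, Mo, 20, 15, 24)}.
π[mid, aid]: project onto (mid, aid) (2 duplicate(s) eliminated) → {(15, 24), (19, 12), (19, 25), (19, 36), (21, 24), (31, 12), (31, 25), (31, 36)}

{(15, 24), (19, 12), (19, 25), (19, 36), (21, 24), (31, 12), (31, 25), (31, 36)}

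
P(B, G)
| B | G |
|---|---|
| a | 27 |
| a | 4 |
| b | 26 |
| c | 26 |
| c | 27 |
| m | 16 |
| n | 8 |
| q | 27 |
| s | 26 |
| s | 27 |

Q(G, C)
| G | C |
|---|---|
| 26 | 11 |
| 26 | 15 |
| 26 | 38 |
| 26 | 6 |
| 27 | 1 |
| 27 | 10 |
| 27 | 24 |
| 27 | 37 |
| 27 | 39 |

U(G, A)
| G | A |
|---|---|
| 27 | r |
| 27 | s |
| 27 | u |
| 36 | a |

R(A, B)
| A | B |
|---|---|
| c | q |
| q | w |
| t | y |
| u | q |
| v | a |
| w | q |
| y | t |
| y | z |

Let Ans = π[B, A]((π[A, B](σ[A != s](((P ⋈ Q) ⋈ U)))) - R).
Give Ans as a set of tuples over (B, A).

{(a, r), (a, u), (c, r), (c, u), (q, r), (s, r), (s, u)}

P ⋈ Q (natural join on G): {(a, 27, 1), (a, 27, 10), (a, 27, 24), (a, 27, 37), (a, 27, 39), (b, 26, 11), (b, 26, 15), (b, 26, 38), (b, 26, 6), (c, 26, 11), (c, 26, 15), (c, 26, 38), (c, 26, 6), (c, 27, 1), (c, 27, 10), (c, 27, 24), (c, 27, 37), (c, 27, 39), (q, 27, 1), (q, 27, 10), (q, 27, 24), (q, 27, 37), (q, 27, 39), (s, 26, 11), (s, 26, 15), (s, 26, 38), (s, 26, 6), (s, 27, 1), (s, 27, 10), (s, 27, 24), (s, 27, 37), (s, 27, 39)}
(P ⋈ Q) ⋈ U (natural join on G): {(a, 27, 1, r), (a, 27, 1, s), (a, 27, 1, u), (a, 27, 10, r), (a, 27, 10, s), (a, 27, 10, u), (a, 27, 24, r), (a, 27, 24, s), (a, 27, 24, u), (a, 27, 37, r), (a, 27, 37, s), (a, 27, 37, u), (a, 27, 39, r), (a, 27, 39, s), (a, 27, 39, u), (c, 27, 1, r), (c, 27, 1, s), (c, 27, 1, u), (c, 27, 10, r), (c, 27, 10, s), (c, 27, 10, u), (c, 27, 24, r), (c, 27, 24, s), (c, 27, 24, u), (c, 27, 37, r), (c, 27, 37, s), (c, 27, 37, u), (c, 27, 39, r), (c, 27, 39, s), (c, 27, 39, u), (q, 27, 1, r), (q, 27, 1, s), (q, 27, 1, u), (q, 27, 10, r), (q, 27, 10, s), (q, 27, 10, u), (q, 27, 24, r), (q, 27, 24, s), (q, 27, 24, u), (q, 27, 37, r), (q, 27, 37, s), (q, 27, 37, u), (q, 27, 39, r), (q, 27, 39, s), (q, 27, 39, u), (s, 27, 1, r), (s, 27, 1, s), (s, 27, 1, u), (s, 27, 10, r), (s, 27, 10, s), (s, 27, 10, u), (s, 27, 24, r), (s, 27, 24, s), (s, 27, 24, u), (s, 27, 37, r), (s, 27, 37, s), (s, 27, 37, u), (s, 27, 39, r), (s, 27, 39, s), (s, 27, 39, u)}
Selection A != s: {(a, 27, 1, r), (a, 27, 1, u), (a, 27, 10, r), (a, 27, 10, u), (a, 27, 24, r), (a, 27, 24, u), (a, 27, 37, r), (a, 27, 37, u), (a, 27, 39, r), (a, 27, 39, u), (c, 27, 1, r), (c, 27, 1, u), (c, 27, 10, r), (c, 27, 10, u), (c, 27, 24, r), (c, 27, 24, u), (c, 27, 37, r), (c, 27, 37, u), (c, 27, 39, r), (c, 27, 39, u), (q, 27, 1, r), (q, 27, 1, u), (q, 27, 10, r), (q, 27, 10, u), (q, 27, 24, r), (q, 27, 24, u), (q, 27, 37, r), (q, 27, 37, u), (q, 27, 39, r), (q, 27, 39, u), (s, 27, 1, r), (s, 27, 1, u), (s, 27, 10, r), (s, 27, 10, u), (s, 27, 24, r), (s, 27, 24, u), (s, 27, 37, r), (s, 27, 37, u), (s, 27, 39, r), (s, 27, 39, u)}
π_{A, B} gives {(r, a), (r, c), (r, q), (r, s), (u, a), (u, c), (u, q), (u, s)} (32 duplicate(s) eliminated).
Difference: {(r, a), (r, c), (r, q), (r, s), (u, a), (u, c), (u, q), (u, s)} with {(c, q), (q, w), (t, y), (u, q), (v, a), (w, q), (y, t), (y, z)} → {(r, a), (r, c), (r, q), (r, s), (u, a), (u, c), (u, s)}
π_{B, A} gives {(a, r), (a, u), (c, r), (c, u), (q, r), (s, r), (s, u)}.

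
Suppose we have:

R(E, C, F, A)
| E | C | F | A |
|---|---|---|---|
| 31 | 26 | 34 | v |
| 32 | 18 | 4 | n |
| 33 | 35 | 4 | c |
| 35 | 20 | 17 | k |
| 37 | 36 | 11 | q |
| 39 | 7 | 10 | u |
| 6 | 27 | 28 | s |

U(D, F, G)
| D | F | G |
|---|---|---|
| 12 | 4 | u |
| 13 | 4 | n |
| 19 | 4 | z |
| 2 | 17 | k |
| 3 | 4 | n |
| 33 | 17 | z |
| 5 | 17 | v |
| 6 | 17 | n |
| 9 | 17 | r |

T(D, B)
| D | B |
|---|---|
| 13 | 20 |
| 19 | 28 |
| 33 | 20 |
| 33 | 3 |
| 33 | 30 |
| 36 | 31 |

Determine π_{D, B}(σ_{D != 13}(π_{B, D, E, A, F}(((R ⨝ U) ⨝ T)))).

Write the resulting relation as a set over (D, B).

R ⋈ U (natural join on F): {(32, 18, 4, n, 12, u), (32, 18, 4, n, 13, n), (32, 18, 4, n, 19, z), (32, 18, 4, n, 3, n), (33, 35, 4, c, 12, u), (33, 35, 4, c, 13, n), (33, 35, 4, c, 19, z), (33, 35, 4, c, 3, n), (35, 20, 17, k, 2, k), (35, 20, 17, k, 33, z), (35, 20, 17, k, 5, v), (35, 20, 17, k, 6, n), (35, 20, 17, k, 9, r)}
(R ⨝ U) ⋈ T (natural join on D): {(32, 18, 4, n, 13, n, 20), (32, 18, 4, n, 19, z, 28), (33, 35, 4, c, 13, n, 20), (33, 35, 4, c, 19, z, 28), (35, 20, 17, k, 33, z, 20), (35, 20, 17, k, 33, z, 3), (35, 20, 17, k, 33, z, 30)}
π[B, D, E, A, F]: project onto (B, D, E, A, F) → {(20, 13, 32, n, 4), (20, 13, 33, c, 4), (20, 33, 35, k, 17), (28, 19, 32, n, 4), (28, 19, 33, c, 4), (3, 33, 35, k, 17), (30, 33, 35, k, 17)}
Apply σ_{D != 13}; surviving tuples: {(20, 33, 35, k, 17), (28, 19, 32, n, 4), (28, 19, 33, c, 4), (3, 33, 35, k, 17), (30, 33, 35, k, 17)}
π[D, B]: project onto (D, B) (1 duplicate(s) eliminated) → {(19, 28), (33, 20), (33, 3), (33, 30)}

{(19, 28), (33, 20), (33, 3), (33, 30)}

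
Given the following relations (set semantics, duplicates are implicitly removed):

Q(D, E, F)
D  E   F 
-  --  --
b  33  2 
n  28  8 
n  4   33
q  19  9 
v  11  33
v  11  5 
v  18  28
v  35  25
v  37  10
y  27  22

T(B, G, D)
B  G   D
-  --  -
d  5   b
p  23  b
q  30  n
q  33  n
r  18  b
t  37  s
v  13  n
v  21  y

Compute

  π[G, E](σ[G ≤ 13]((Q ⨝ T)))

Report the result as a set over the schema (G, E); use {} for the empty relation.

Joining Q and T on D yields {(b, 33, 2, d, 5), (b, 33, 2, p, 23), (b, 33, 2, r, 18), (n, 28, 8, q, 30), (n, 28, 8, q, 33), (n, 28, 8, v, 13), (n, 4, 33, q, 30), (n, 4, 33, q, 33), (n, 4, 33, v, 13), (y, 27, 22, v, 21)}.
σ[G ≤ 13]: keep tuples satisfying G ≤ 13 → {(b, 33, 2, d, 5), (n, 28, 8, v, 13), (n, 4, 33, v, 13)}
Projecting to G, E: {(13, 28), (13, 4), (5, 33)}

{(13, 28), (13, 4), (5, 33)}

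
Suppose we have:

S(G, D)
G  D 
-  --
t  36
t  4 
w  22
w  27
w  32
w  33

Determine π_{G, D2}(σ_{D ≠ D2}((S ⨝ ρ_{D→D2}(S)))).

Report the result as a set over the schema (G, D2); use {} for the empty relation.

ρ[D→D2]: schema becomes (G, D2); tuples unchanged.
Joining S and ρ_{D→D2}(S) on G yields {(t, 36, 36), (t, 36, 4), (t, 4, 36), (t, 4, 4), (w, 22, 22), (w, 22, 27), (w, 22, 32), (w, 22, 33), (w, 27, 22), (w, 27, 27), (w, 27, 32), (w, 27, 33), (w, 32, 22), (w, 32, 27), (w, 32, 32), (w, 32, 33), (w, 33, 22), (w, 33, 27), (w, 33, 32), (w, 33, 33)}.
Apply σ_{D ≠ D2}; surviving tuples: {(t, 36, 4), (t, 4, 36), (w, 22, 27), (w, 22, 32), (w, 22, 33), (w, 27, 22), (w, 27, 32), (w, 27, 33), (w, 32, 22), (w, 32, 27), (w, 32, 33), (w, 33, 22), (w, 33, 27), (w, 33, 32)}
π_{G, D2} gives {(t, 36), (t, 4), (w, 22), (w, 27), (w, 32), (w, 33)} (8 duplicate(s) eliminated).

{(t, 36), (t, 4), (w, 22), (w, 27), (w, 32), (w, 33)}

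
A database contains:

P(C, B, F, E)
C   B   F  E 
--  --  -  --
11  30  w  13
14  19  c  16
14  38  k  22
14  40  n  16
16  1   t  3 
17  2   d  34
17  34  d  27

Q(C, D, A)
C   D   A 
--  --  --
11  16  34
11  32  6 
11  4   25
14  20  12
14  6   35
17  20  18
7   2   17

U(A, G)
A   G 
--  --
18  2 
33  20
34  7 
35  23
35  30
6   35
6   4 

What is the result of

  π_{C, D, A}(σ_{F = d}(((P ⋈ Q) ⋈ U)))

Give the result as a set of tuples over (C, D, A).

{(17, 20, 18)}

Natural join on C: {(11, 30, w, 13, 16, 34), (11, 30, w, 13, 32, 6), (11, 30, w, 13, 4, 25), (14, 19, c, 16, 20, 12), (14, 19, c, 16, 6, 35), (14, 38, k, 22, 20, 12), (14, 38, k, 22, 6, 35), (14, 40, n, 16, 20, 12), (14, 40, n, 16, 6, 35), (17, 2, d, 34, 20, 18), (17, 34, d, 27, 20, 18)}
Natural join on A: {(11, 30, w, 13, 16, 34, 7), (11, 30, w, 13, 32, 6, 35), (11, 30, w, 13, 32, 6, 4), (14, 19, c, 16, 6, 35, 23), (14, 19, c, 16, 6, 35, 30), (14, 38, k, 22, 6, 35, 23), (14, 38, k, 22, 6, 35, 30), (14, 40, n, 16, 6, 35, 23), (14, 40, n, 16, 6, 35, 30), (17, 2, d, 34, 20, 18, 2), (17, 34, d, 27, 20, 18, 2)}
Selection F = d: {(17, 2, d, 34, 20, 18, 2), (17, 34, d, 27, 20, 18, 2)}
Projecting to C, D, A (1 duplicate(s) eliminated): {(17, 20, 18)}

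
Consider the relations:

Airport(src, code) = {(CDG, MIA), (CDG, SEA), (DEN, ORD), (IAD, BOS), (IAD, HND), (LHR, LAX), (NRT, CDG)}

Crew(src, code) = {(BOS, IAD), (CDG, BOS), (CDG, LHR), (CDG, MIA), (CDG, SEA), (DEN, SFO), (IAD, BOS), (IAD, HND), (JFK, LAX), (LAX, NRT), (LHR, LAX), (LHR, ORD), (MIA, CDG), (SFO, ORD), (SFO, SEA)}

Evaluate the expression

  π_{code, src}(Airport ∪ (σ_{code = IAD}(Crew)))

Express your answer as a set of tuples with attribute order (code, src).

{(BOS, IAD), (CDG, NRT), (HND, IAD), (IAD, BOS), (LAX, LHR), (MIA, CDG), (ORD, DEN), (SEA, CDG)}

σ[code = IAD]: keep tuples satisfying code = IAD → {(BOS, IAD)}
Union: {(CDG, MIA), (CDG, SEA), (DEN, ORD), (IAD, BOS), (IAD, HND), (LHR, LAX), (NRT, CDG)} with {(BOS, IAD)} → {(BOS, IAD), (CDG, MIA), (CDG, SEA), (DEN, ORD), (IAD, BOS), (IAD, HND), (LHR, LAX), (NRT, CDG)}
π_{code, src} gives {(BOS, IAD), (CDG, NRT), (HND, IAD), (IAD, BOS), (LAX, LHR), (MIA, CDG), (ORD, DEN), (SEA, CDG)}.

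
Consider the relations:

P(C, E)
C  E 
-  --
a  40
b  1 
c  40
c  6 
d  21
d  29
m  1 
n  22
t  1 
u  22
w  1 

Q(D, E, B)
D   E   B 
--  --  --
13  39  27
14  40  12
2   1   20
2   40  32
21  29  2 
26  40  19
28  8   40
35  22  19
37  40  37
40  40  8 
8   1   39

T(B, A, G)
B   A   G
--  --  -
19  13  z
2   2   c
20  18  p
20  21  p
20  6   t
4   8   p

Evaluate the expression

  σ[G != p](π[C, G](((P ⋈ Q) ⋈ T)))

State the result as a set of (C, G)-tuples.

Natural join on E: {(a, 40, 14, 12), (a, 40, 2, 32), (a, 40, 26, 19), (a, 40, 37, 37), (a, 40, 40, 8), (b, 1, 2, 20), (b, 1, 8, 39), (c, 40, 14, 12), (c, 40, 2, 32), (c, 40, 26, 19), (c, 40, 37, 37), (c, 40, 40, 8), (d, 29, 21, 2), (m, 1, 2, 20), (m, 1, 8, 39), (n, 22, 35, 19), (t, 1, 2, 20), (t, 1, 8, 39), (u, 22, 35, 19), (w, 1, 2, 20), (w, 1, 8, 39)}
Natural join on B: {(a, 40, 26, 19, 13, z), (b, 1, 2, 20, 18, p), (b, 1, 2, 20, 21, p), (b, 1, 2, 20, 6, t), (c, 40, 26, 19, 13, z), (d, 29, 21, 2, 2, c), (m, 1, 2, 20, 18, p), (m, 1, 2, 20, 21, p), (m, 1, 2, 20, 6, t), (n, 22, 35, 19, 13, z), (t, 1, 2, 20, 18, p), (t, 1, 2, 20, 21, p), (t, 1, 2, 20, 6, t), (u, 22, 35, 19, 13, z), (w, 1, 2, 20, 18, p), (w, 1, 2, 20, 21, p), (w, 1, 2, 20, 6, t)}
Projecting to C, G (4 duplicate(s) eliminated): {(a, z), (b, p), (b, t), (c, z), (d, c), (m, p), (m, t), (n, z), (t, p), (t, t), (u, z), (w, p), (w, t)}
Selection G != p: {(a, z), (b, t), (c, z), (d, c), (m, t), (n, z), (t, t), (u, z), (w, t)}

{(a, z), (b, t), (c, z), (d, c), (m, t), (n, z), (t, t), (u, z), (w, t)}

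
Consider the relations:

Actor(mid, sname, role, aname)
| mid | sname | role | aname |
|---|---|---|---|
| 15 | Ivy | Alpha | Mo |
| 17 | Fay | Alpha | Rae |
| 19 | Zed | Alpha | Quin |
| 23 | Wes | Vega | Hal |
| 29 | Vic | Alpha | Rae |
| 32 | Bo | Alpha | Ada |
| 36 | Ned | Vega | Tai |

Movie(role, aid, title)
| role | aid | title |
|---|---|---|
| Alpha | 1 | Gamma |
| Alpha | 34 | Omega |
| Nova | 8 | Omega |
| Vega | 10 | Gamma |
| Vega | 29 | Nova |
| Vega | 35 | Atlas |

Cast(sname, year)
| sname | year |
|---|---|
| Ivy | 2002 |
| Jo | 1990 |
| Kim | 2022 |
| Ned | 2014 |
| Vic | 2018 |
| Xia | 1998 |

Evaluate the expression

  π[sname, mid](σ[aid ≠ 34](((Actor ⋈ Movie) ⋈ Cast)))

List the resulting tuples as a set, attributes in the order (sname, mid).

{(Ivy, 15), (Ned, 36), (Vic, 29)}

Natural join on role: {(15, Ivy, Alpha, Mo, 1, Gamma), (15, Ivy, Alpha, Mo, 34, Omega), (17, Fay, Alpha, Rae, 1, Gamma), (17, Fay, Alpha, Rae, 34, Omega), (19, Zed, Alpha, Quin, 1, Gamma), (19, Zed, Alpha, Quin, 34, Omega), (23, Wes, Vega, Hal, 10, Gamma), (23, Wes, Vega, Hal, 29, Nova), (23, Wes, Vega, Hal, 35, Atlas), (29, Vic, Alpha, Rae, 1, Gamma), (29, Vic, Alpha, Rae, 34, Omega), (32, Bo, Alpha, Ada, 1, Gamma), (32, Bo, Alpha, Ada, 34, Omega), (36, Ned, Vega, Tai, 10, Gamma), (36, Ned, Vega, Tai, 29, Nova), (36, Ned, Vega, Tai, 35, Atlas)}
Natural join on sname: {(15, Ivy, Alpha, Mo, 1, Gamma, 2002), (15, Ivy, Alpha, Mo, 34, Omega, 2002), (29, Vic, Alpha, Rae, 1, Gamma, 2018), (29, Vic, Alpha, Rae, 34, Omega, 2018), (36, Ned, Vega, Tai, 10, Gamma, 2014), (36, Ned, Vega, Tai, 29, Nova, 2014), (36, Ned, Vega, Tai, 35, Atlas, 2014)}
Apply σ_{aid ≠ 34}; surviving tuples: {(15, Ivy, Alpha, Mo, 1, Gamma, 2002), (29, Vic, Alpha, Rae, 1, Gamma, 2018), (36, Ned, Vega, Tai, 10, Gamma, 2014), (36, Ned, Vega, Tai, 29, Nova, 2014), (36, Ned, Vega, Tai, 35, Atlas, 2014)}
π[sname, mid]: project onto (sname, mid) (2 duplicate(s) eliminated) → {(Ivy, 15), (Ned, 36), (Vic, 29)}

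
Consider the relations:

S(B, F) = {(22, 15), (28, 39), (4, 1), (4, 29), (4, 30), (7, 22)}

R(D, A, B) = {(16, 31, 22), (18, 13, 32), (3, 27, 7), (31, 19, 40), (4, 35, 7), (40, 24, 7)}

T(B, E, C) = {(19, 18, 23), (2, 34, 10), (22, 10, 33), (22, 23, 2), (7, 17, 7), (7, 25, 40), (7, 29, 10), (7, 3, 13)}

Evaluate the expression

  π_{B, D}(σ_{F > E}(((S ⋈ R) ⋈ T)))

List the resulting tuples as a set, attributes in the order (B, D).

{(22, 16), (7, 3), (7, 4), (7, 40)}

S ⋈ R (natural join on B): {(22, 15, 16, 31), (7, 22, 3, 27), (7, 22, 4, 35), (7, 22, 40, 24)}
(S ⋈ R) ⋈ T (natural join on B): {(22, 15, 16, 31, 10, 33), (22, 15, 16, 31, 23, 2), (7, 22, 3, 27, 17, 7), (7, 22, 3, 27, 25, 40), (7, 22, 3, 27, 29, 10), (7, 22, 3, 27, 3, 13), (7, 22, 4, 35, 17, 7), (7, 22, 4, 35, 25, 40), (7, 22, 4, 35, 29, 10), (7, 22, 4, 35, 3, 13), (7, 22, 40, 24, 17, 7), (7, 22, 40, 24, 25, 40), (7, 22, 40, 24, 29, 10), (7, 22, 40, 24, 3, 13)}
Filtering on F > E leaves {(22, 15, 16, 31, 10, 33), (7, 22, 3, 27, 17, 7), (7, 22, 3, 27, 3, 13), (7, 22, 4, 35, 17, 7), (7, 22, 4, 35, 3, 13), (7, 22, 40, 24, 17, 7), (7, 22, 40, 24, 3, 13)}.
π_{B, D} gives {(22, 16), (7, 3), (7, 4), (7, 40)} (3 duplicate(s) eliminated).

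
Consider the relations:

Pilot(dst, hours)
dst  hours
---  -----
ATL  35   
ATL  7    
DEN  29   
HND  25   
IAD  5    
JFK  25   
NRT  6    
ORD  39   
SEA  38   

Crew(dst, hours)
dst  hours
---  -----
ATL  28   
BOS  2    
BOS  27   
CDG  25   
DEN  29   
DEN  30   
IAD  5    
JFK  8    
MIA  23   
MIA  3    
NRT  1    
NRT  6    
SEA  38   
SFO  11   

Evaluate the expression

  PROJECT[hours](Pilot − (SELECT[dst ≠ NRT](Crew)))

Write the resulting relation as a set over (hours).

Selection dst ≠ NRT: {(ATL, 28), (BOS, 2), (BOS, 27), (CDG, 25), (DEN, 29), (DEN, 30), (IAD, 5), (JFK, 8), (MIA, 23), (MIA, 3), (SEA, 38), (SFO, 11)}
Taking the difference: {(ATL, 35), (ATL, 7), (HND, 25), (JFK, 25), (NRT, 6), (ORD, 39)}
Keep only column(s) hours (1 duplicate(s) eliminated): {25, 35, 39, 6, 7}

{25, 35, 39, 6, 7}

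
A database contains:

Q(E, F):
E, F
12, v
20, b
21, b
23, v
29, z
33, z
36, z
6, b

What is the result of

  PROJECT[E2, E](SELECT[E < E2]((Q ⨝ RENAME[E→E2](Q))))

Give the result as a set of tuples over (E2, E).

{(20, 6), (21, 20), (21, 6), (23, 12), (33, 29), (36, 29), (36, 33)}

ρ[E→E2]: schema becomes (E2, F); tuples unchanged.
Joining Q and RENAME[E→E2](Q) on F yields {(12, v, 12), (12, v, 23), (20, b, 20), (20, b, 21), (20, b, 6), (21, b, 20), (21, b, 21), (21, b, 6), (23, v, 12), (23, v, 23), (29, z, 29), (29, z, 33), (29, z, 36), (33, z, 29), (33, z, 33), (33, z, 36), (36, z, 29), (36, z, 33), (36, z, 36), (6, b, 20), (6, b, 21), (6, b, 6)}.
Filtering on E < E2 leaves {(12, v, 23), (20, b, 21), (29, z, 33), (29, z, 36), (33, z, 36), (6, b, 20), (6, b, 21)}.
Keep only column(s) E2, E: {(20, 6), (21, 20), (21, 6), (23, 12), (33, 29), (36, 29), (36, 33)}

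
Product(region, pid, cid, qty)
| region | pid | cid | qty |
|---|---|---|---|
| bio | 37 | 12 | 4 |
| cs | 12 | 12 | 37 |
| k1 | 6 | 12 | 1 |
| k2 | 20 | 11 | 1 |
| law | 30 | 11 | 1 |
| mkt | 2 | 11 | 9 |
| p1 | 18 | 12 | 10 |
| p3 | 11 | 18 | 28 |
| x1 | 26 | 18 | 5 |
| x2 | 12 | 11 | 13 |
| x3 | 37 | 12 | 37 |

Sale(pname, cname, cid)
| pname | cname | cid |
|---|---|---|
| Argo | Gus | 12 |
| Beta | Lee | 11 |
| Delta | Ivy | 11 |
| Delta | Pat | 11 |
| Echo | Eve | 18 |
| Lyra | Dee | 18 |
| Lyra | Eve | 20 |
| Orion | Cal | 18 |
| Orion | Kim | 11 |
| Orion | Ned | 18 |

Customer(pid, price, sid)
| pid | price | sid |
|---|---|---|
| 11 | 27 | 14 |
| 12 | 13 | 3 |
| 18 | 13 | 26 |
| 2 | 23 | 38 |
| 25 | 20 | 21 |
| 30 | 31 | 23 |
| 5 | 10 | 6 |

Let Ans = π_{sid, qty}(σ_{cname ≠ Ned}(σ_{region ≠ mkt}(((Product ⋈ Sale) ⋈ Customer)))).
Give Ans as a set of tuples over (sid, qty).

Natural join on cid: {(bio, 37, 12, 4, Argo, Gus), (cs, 12, 12, 37, Argo, Gus), (k1, 6, 12, 1, Argo, Gus), (k2, 20, 11, 1, Beta, Lee), (k2, 20, 11, 1, Delta, Ivy), (k2, 20, 11, 1, Delta, Pat), (k2, 20, 11, 1, Orion, Kim), (law, 30, 11, 1, Beta, Lee), (law, 30, 11, 1, Delta, Ivy), (law, 30, 11, 1, Delta, Pat), (law, 30, 11, 1, Orion, Kim), (mkt, 2, 11, 9, Beta, Lee), (mkt, 2, 11, 9, Delta, Ivy), (mkt, 2, 11, 9, Delta, Pat), (mkt, 2, 11, 9, Orion, Kim), (p1, 18, 12, 10, Argo, Gus), (p3, 11, 18, 28, Echo, Eve), (p3, 11, 18, 28, Lyra, Dee), (p3, 11, 18, 28, Orion, Cal), (p3, 11, 18, 28, Orion, Ned), (x1, 26, 18, 5, Echo, Eve), (x1, 26, 18, 5, Lyra, Dee), (x1, 26, 18, 5, Orion, Cal), (x1, 26, 18, 5, Orion, Ned), (x2, 12, 11, 13, Beta, Lee), (x2, 12, 11, 13, Delta, Ivy), (x2, 12, 11, 13, Delta, Pat), (x2, 12, 11, 13, Orion, Kim), (x3, 37, 12, 37, Argo, Gus)}
Natural join on pid: {(cs, 12, 12, 37, Argo, Gus, 13, 3), (law, 30, 11, 1, Beta, Lee, 31, 23), (law, 30, 11, 1, Delta, Ivy, 31, 23), (law, 30, 11, 1, Delta, Pat, 31, 23), (law, 30, 11, 1, Orion, Kim, 31, 23), (mkt, 2, 11, 9, Beta, Lee, 23, 38), (mkt, 2, 11, 9, Delta, Ivy, 23, 38), (mkt, 2, 11, 9, Delta, Pat, 23, 38), (mkt, 2, 11, 9, Orion, Kim, 23, 38), (p1, 18, 12, 10, Argo, Gus, 13, 26), (p3, 11, 18, 28, Echo, Eve, 27, 14), (p3, 11, 18, 28, Lyra, Dee, 27, 14), (p3, 11, 18, 28, Orion, Cal, 27, 14), (p3, 11, 18, 28, Orion, Ned, 27, 14), (x2, 12, 11, 13, Beta, Lee, 13, 3), (x2, 12, 11, 13, Delta, Ivy, 13, 3), (x2, 12, 11, 13, Delta, Pat, 13, 3), (x2, 12, 11, 13, Orion, Kim, 13, 3)}
Selection region ≠ mkt: {(cs, 12, 12, 37, Argo, Gus, 13, 3), (law, 30, 11, 1, Beta, Lee, 31, 23), (law, 30, 11, 1, Delta, Ivy, 31, 23), (law, 30, 11, 1, Delta, Pat, 31, 23), (law, 30, 11, 1, Orion, Kim, 31, 23), (p1, 18, 12, 10, Argo, Gus, 13, 26), (p3, 11, 18, 28, Echo, Eve, 27, 14), (p3, 11, 18, 28, Lyra, Dee, 27, 14), (p3, 11, 18, 28, Orion, Cal, 27, 14), (p3, 11, 18, 28, Orion, Ned, 27, 14), (x2, 12, 11, 13, Beta, Lee, 13, 3), (x2, 12, 11, 13, Delta, Ivy, 13, 3), (x2, 12, 11, 13, Delta, Pat, 13, 3), (x2, 12, 11, 13, Orion, Kim, 13, 3)}
Selection cname ≠ Ned: {(cs, 12, 12, 37, Argo, Gus, 13, 3), (law, 30, 11, 1, Beta, Lee, 31, 23), (law, 30, 11, 1, Delta, Ivy, 31, 23), (law, 30, 11, 1, Delta, Pat, 31, 23), (law, 30, 11, 1, Orion, Kim, 31, 23), (p1, 18, 12, 10, Argo, Gus, 13, 26), (p3, 11, 18, 28, Echo, Eve, 27, 14), (p3, 11, 18, 28, Lyra, Dee, 27, 14), (p3, 11, 18, 28, Orion, Cal, 27, 14), (x2, 12, 11, 13, Beta, Lee, 13, 3), (x2, 12, 11, 13, Delta, Ivy, 13, 3), (x2, 12, 11, 13, Delta, Pat, 13, 3), (x2, 12, 11, 13, Orion, Kim, 13, 3)}
Projecting to sid, qty (8 duplicate(s) eliminated): {(14, 28), (23, 1), (26, 10), (3, 13), (3, 37)}

{(14, 28), (23, 1), (26, 10), (3, 13), (3, 37)}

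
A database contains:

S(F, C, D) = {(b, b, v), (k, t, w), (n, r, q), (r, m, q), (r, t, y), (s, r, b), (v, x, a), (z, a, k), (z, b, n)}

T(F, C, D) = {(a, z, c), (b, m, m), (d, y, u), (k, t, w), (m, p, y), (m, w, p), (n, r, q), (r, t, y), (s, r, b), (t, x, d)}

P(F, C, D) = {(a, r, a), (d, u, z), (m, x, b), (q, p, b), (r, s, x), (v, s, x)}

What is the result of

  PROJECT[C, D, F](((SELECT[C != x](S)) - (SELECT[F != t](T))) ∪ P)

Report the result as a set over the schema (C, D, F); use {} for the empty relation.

{(a, k, z), (b, n, z), (b, v, b), (m, q, r), (p, b, q), (r, a, a), (s, x, r), (s, x, v), (u, z, d), (x, b, m)}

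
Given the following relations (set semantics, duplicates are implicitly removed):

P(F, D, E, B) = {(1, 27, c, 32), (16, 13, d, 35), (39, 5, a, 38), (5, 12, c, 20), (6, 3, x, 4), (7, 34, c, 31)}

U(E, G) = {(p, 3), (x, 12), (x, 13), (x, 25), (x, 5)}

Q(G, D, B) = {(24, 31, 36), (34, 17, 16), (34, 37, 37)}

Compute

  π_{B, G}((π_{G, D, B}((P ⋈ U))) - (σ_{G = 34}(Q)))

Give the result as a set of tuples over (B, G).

{(4, 12), (4, 13), (4, 25), (4, 5)}

Natural join on E: {(6, 3, x, 4, 12), (6, 3, x, 4, 13), (6, 3, x, 4, 25), (6, 3, x, 4, 5)}
Projecting to G, D, B: {(12, 3, 4), (13, 3, 4), (25, 3, 4), (5, 3, 4)}
Apply σ_{G = 34}; surviving tuples: {(34, 17, 16), (34, 37, 37)}
Taking the difference: {(12, 3, 4), (13, 3, 4), (25, 3, 4), (5, 3, 4)}
Projecting to B, G: {(4, 12), (4, 13), (4, 25), (4, 5)}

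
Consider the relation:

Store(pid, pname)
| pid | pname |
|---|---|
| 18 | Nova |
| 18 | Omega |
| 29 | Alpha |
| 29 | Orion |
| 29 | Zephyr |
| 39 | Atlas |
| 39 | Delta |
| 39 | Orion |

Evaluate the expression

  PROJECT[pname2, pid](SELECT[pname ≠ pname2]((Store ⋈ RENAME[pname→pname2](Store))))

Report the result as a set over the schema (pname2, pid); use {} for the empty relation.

ρ[pname→pname2]: schema becomes (pid, pname2); tuples unchanged.
Natural join on pid: {(18, Nova, Nova), (18, Nova, Omega), (18, Omega, Nova), (18, Omega, Omega), (29, Alpha, Alpha), (29, Alpha, Orion), (29, Alpha, Zephyr), (29, Orion, Alpha), (29, Orion, Orion), (29, Orion, Zephyr), (29, Zephyr, Alpha), (29, Zephyr, Orion), (29, Zephyr, Zephyr), (39, Atlas, Atlas), (39, Atlas, Delta), (39, Atlas, Orion), (39, Delta, Atlas), (39, Delta, Delta), (39, Delta, Orion), (39, Orion, Atlas), (39, Orion, Delta), (39, Orion, Orion)}
Apply σ_{pname ≠ pname2}; surviving tuples: {(18, Nova, Omega), (18, Omega, Nova), (29, Alpha, Orion), (29, Alpha, Zephyr), (29, Orion, Alpha), (29, Orion, Zephyr), (29, Zephyr, Alpha), (29, Zephyr, Orion), (39, Atlas, Delta), (39, Atlas, Orion), (39, Delta, Atlas), (39, Delta, Orion), (39, Orion, Atlas), (39, Orion, Delta)}
π[pname2, pid]: project onto (pname2, pid) (6 duplicate(s) eliminated) → {(Alpha, 29), (Atlas, 39), (Delta, 39), (Nova, 18), (Omega, 18), (Orion, 29), (Orion, 39), (Zephyr, 29)}

{(Alpha, 29), (Atlas, 39), (Delta, 39), (Nova, 18), (Omega, 18), (Orion, 29), (Orion, 39), (Zephyr, 29)}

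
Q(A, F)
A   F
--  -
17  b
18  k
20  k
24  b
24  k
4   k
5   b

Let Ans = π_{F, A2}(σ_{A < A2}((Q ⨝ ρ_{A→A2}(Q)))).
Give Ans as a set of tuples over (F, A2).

{(b, 17), (b, 24), (k, 18), (k, 20), (k, 24)}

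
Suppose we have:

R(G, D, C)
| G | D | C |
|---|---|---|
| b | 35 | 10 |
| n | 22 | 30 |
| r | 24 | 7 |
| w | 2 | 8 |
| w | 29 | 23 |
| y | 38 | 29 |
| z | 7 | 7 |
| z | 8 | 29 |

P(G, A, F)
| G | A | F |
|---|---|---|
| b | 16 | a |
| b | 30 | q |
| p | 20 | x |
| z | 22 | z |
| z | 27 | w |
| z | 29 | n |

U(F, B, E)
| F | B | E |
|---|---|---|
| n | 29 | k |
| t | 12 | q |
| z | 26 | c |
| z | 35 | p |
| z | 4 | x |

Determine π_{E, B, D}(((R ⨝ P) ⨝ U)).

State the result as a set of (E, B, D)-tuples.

Natural join on G: {(b, 35, 10, 16, a), (b, 35, 10, 30, q), (z, 7, 7, 22, z), (z, 7, 7, 27, w), (z, 7, 7, 29, n), (z, 8, 29, 22, z), (z, 8, 29, 27, w), (z, 8, 29, 29, n)}
Natural join on F: {(z, 7, 7, 22, z, 26, c), (z, 7, 7, 22, z, 35, p), (z, 7, 7, 22, z, 4, x), (z, 7, 7, 29, n, 29, k), (z, 8, 29, 22, z, 26, c), (z, 8, 29, 22, z, 35, p), (z, 8, 29, 22, z, 4, x), (z, 8, 29, 29, n, 29, k)}
Projecting to E, B, D: {(c, 26, 7), (c, 26, 8), (k, 29, 7), (k, 29, 8), (p, 35, 7), (p, 35, 8), (x, 4, 7), (x, 4, 8)}

{(c, 26, 7), (c, 26, 8), (k, 29, 7), (k, 29, 8), (p, 35, 7), (p, 35, 8), (x, 4, 7), (x, 4, 8)}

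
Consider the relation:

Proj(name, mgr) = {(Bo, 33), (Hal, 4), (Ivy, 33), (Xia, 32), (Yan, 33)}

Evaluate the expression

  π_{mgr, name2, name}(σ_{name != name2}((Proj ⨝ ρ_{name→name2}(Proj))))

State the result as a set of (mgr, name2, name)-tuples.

{(33, Bo, Ivy), (33, Bo, Yan), (33, Ivy, Bo), (33, Ivy, Yan), (33, Yan, Bo), (33, Yan, Ivy)}

ρ[name→name2]: schema becomes (name2, mgr); tuples unchanged.
Joining Proj and ρ_{name→name2}(Proj) on mgr yields {(Bo, 33, Bo), (Bo, 33, Ivy), (Bo, 33, Yan), (Hal, 4, Hal), (Ivy, 33, Bo), (Ivy, 33, Ivy), (Ivy, 33, Yan), (Xia, 32, Xia), (Yan, 33, Bo), (Yan, 33, Ivy), (Yan, 33, Yan)}.
Selection name != name2: {(Bo, 33, Ivy), (Bo, 33, Yan), (Ivy, 33, Bo), (Ivy, 33, Yan), (Yan, 33, Bo), (Yan, 33, Ivy)}
π[mgr, name2, name]: project onto (mgr, name2, name) → {(33, Bo, Ivy), (33, Bo, Yan), (33, Ivy, Bo), (33, Ivy, Yan), (33, Yan, Bo), (33, Yan, Ivy)}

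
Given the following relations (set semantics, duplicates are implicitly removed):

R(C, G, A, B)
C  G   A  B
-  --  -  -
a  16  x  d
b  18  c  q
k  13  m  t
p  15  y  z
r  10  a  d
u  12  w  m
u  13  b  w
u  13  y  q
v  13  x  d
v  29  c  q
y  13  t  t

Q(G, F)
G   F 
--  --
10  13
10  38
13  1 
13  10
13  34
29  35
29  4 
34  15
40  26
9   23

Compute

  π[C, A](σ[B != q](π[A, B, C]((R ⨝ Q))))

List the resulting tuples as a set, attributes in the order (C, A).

{(k, m), (r, a), (u, b), (v, x), (y, t)}

Natural join on G: {(k, 13, m, t, 1), (k, 13, m, t, 10), (k, 13, m, t, 34), (r, 10, a, d, 13), (r, 10, a, d, 38), (u, 13, b, w, 1), (u, 13, b, w, 10), (u, 13, b, w, 34), (u, 13, y, q, 1), (u, 13, y, q, 10), (u, 13, y, q, 34), (v, 13, x, d, 1), (v, 13, x, d, 10), (v, 13, x, d, 34), (v, 29, c, q, 35), (v, 29, c, q, 4), (y, 13, t, t, 1), (y, 13, t, t, 10), (y, 13, t, t, 34)}
Keep only column(s) A, B, C (12 duplicate(s) eliminated): {(a, d, r), (b, w, u), (c, q, v), (m, t, k), (t, t, y), (x, d, v), (y, q, u)}
Filtering on B != q leaves {(a, d, r), (b, w, u), (m, t, k), (t, t, y), (x, d, v)}.
Keep only column(s) C, A: {(k, m), (r, a), (u, b), (v, x), (y, t)}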